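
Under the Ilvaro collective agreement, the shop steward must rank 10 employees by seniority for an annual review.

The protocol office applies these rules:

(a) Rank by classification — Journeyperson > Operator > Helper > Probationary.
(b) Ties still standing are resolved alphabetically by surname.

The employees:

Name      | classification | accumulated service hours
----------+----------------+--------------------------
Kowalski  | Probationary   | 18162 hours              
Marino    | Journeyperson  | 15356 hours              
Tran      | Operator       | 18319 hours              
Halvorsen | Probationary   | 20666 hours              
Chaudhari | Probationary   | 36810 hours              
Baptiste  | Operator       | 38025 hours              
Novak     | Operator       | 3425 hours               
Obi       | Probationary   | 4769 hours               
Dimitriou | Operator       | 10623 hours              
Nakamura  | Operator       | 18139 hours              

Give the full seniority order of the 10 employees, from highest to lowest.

By classification: Marino (Journeyperson); then Baptiste, Dimitriou, Nakamura, Novak and Tran (Operator); then Chaudhari, Halvorsen, Kowalski and Obi (Probationary).
Among Baptiste, Dimitriou, Nakamura, Novak and Tran, alphabetically by surname: Baptiste before Dimitriou before Nakamura before Novak before Tran.
Among Chaudhari, Halvorsen, Kowalski and Obi, alphabetically by surname: Chaudhari before Halvorsen before Kowalski before Obi.
Full order: Marino, Baptiste, Dimitriou, Nakamura, Novak, Tran, Chaudhari, Halvorsen, Kowalski, Obi.

Marino, Baptiste, Dimitriou, Nakamura, Novak, Tran, Chaudhari, Halvorsen, Kowalski, Obi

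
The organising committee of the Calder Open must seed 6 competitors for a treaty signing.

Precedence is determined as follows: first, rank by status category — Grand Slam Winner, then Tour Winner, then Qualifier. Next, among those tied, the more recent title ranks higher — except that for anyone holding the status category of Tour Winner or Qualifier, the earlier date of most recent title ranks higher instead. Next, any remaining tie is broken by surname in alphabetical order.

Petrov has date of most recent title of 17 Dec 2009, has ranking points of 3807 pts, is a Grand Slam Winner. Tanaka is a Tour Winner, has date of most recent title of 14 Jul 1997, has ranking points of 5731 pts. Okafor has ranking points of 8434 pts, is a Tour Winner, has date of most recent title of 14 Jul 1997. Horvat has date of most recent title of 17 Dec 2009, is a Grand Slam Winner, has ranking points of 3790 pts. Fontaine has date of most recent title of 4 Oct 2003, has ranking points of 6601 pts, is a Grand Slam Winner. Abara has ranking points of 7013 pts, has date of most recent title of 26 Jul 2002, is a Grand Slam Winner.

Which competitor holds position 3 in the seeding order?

By status category: Horvat, Petrov, Fontaine and Abara (Grand Slam Winner); then Okafor and Tanaka (Tour Winner).
Among Horvat, Petrov, Fontaine and Abara, by date of most recent title (later first): Horvat and Petrov (17 Dec 2009) before Fontaine (4 Oct 2003) before Abara (26 Jul 2002).
Among Horvat and Petrov, alphabetically by surname: Horvat before Petrov.
Okafor and Tanaka both have date of most recent title 14 Jul 1997, so the next rule applies.
Among Okafor and Tanaka, alphabetically by surname: Okafor before Tanaka.
Order: Horvat, Petrov, Fontaine, Abara, Okafor, Tanaka.

Fontaine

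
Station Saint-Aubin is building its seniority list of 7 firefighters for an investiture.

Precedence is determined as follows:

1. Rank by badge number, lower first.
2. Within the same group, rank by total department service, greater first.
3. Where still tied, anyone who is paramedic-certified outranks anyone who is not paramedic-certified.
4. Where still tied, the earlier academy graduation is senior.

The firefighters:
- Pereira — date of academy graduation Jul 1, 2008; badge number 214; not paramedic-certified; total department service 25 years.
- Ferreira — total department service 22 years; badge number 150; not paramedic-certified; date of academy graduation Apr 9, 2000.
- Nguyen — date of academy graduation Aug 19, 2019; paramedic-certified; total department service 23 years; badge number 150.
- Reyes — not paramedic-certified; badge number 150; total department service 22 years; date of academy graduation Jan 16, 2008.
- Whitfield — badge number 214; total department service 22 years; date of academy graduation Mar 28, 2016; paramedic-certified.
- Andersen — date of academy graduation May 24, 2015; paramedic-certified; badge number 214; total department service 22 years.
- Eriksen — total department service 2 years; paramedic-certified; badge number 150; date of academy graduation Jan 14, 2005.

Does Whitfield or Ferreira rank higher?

By badge number (lower first): Nguyen, Ferreira, Reyes and Eriksen (each 150); then Pereira, Andersen and Whitfield (each 214).
Among Nguyen, Ferreira, Reyes and Eriksen, by total department service (higher first): Nguyen (23 years) before Ferreira and Reyes (22 years) before Eriksen (2 years).
Ferreira and Reyes are each not paramedic-certified, so the next rule applies.
Among Ferreira and Reyes, by date of academy graduation (earlier first): Ferreira (Apr 9, 2000) before Reyes (Jan 16, 2008).
Among Pereira, Andersen and Whitfield, by total department service (higher first): Pereira (25 years) before Andersen and Whitfield (22 years).
Andersen and Whitfield are each paramedic-certified, so the next rule applies.
Among Andersen and Whitfield, by date of academy graduation (earlier first): Andersen (May 24, 2015) before Whitfield (Mar 28, 2016).
So Ferreira takes precedence.

Ferreira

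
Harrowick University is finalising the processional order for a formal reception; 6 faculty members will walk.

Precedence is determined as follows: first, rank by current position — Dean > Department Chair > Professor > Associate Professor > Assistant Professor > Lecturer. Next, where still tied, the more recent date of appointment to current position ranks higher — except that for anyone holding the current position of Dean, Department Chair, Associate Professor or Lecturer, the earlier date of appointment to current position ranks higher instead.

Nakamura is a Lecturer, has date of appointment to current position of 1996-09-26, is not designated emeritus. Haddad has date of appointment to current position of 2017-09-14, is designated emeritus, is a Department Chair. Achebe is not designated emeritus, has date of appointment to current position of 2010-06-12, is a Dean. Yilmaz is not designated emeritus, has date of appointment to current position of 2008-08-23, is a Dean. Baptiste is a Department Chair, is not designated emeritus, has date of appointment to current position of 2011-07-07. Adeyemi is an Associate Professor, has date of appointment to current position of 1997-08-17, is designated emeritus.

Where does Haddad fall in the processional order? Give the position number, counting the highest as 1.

By current position: Yilmaz and Achebe (Dean); then Baptiste and Haddad (Department Chair); then Adeyemi (Associate Professor); then Nakamura (Lecturer).
Among Yilmaz and Achebe, by date of appointment to current position (earlier first) (reversed rule for this group): Yilmaz (2008-08-23) before Achebe (2010-06-12).
Among Baptiste and Haddad, by date of appointment to current position (earlier first) (reversed rule for this group): Baptiste (2011-07-07) before Haddad (2017-09-14).
Order: Yilmaz, Achebe, Baptiste, Haddad, Adeyemi, Nakamura. So position 4.

4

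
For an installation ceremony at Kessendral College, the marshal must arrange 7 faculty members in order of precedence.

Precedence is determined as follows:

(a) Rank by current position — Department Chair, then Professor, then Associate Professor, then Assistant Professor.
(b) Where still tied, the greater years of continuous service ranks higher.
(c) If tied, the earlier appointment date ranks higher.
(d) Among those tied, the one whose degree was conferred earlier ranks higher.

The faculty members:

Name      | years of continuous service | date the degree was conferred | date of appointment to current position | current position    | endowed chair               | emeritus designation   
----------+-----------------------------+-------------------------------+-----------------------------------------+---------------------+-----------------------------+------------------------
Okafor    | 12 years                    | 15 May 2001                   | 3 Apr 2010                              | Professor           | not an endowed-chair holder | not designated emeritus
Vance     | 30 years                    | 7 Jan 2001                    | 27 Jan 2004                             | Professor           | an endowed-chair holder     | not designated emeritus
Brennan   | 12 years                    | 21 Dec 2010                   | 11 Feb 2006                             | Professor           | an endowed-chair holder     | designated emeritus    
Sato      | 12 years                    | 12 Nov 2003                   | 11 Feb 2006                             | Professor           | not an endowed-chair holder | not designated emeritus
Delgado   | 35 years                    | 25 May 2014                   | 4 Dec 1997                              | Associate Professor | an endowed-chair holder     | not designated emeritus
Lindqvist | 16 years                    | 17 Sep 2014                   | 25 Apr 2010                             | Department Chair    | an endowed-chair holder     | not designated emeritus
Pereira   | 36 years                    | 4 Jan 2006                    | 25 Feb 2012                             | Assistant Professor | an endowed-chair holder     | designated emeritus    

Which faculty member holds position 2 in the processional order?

By current position: Lindqvist (Department Chair); then Vance, Sato, Brennan and Okafor (Professor); then Delgado (Associate Professor); then Pereira (Assistant Professor).
Among Vance, Sato, Brennan and Okafor, by years of continuous service (higher first): Vance (30 years) before Sato, Brennan and Okafor (12 years).
Among Sato, Brennan and Okafor, by date of appointment to current position (earlier first): Sato and Brennan (11 Feb 2006) before Okafor (3 Apr 2010).
Among Sato and Brennan, by date the degree was conferred (earlier first): Sato (12 Nov 2003) before Brennan (21 Dec 2010).
Order: Lindqvist, Vance, Sato, Brennan, Okafor, Delgado, Pereira.

Vance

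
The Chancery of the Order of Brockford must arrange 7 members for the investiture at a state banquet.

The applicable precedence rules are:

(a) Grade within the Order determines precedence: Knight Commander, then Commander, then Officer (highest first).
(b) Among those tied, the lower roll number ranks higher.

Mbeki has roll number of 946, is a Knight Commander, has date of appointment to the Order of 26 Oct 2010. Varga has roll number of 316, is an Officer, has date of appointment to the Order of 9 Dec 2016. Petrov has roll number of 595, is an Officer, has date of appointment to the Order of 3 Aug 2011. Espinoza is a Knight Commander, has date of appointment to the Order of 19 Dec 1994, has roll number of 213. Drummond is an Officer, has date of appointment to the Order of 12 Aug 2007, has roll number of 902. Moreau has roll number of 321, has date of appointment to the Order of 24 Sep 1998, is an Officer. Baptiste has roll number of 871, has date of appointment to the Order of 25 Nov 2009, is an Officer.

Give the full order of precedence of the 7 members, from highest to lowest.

Espinoza, Mbeki, Varga, Moreau, Petrov, Baptiste, Drummond

By grade within the Order: Espinoza and Mbeki (Knight Commander); then Varga, Moreau, Petrov, Baptiste and Drummond (Officer).
Among Espinoza and Mbeki, by roll number (lower first): Espinoza (213) before Mbeki (946).
Among Varga, Moreau, Petrov, Baptiste and Drummond, by roll number (lower first): Varga (316) before Moreau (321) before Petrov (595) before Baptiste (871) before Drummond (902).
Full order: Espinoza, Mbeki, Varga, Moreau, Petrov, Baptiste, Drummond.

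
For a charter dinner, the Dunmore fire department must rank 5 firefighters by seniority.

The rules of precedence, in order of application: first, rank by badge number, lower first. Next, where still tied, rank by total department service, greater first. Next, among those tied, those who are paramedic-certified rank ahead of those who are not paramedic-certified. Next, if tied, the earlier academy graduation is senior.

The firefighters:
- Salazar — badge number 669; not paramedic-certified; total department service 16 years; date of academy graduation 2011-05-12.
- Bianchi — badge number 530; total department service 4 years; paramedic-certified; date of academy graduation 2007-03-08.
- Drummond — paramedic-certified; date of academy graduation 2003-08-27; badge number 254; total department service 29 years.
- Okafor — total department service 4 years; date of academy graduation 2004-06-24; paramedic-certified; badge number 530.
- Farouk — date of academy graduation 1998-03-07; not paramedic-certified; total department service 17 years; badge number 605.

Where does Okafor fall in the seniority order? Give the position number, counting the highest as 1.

2

By badge number (lower first): Drummond (254); then Okafor and Bianchi (both 530); then Farouk (605); then Salazar (669).
Okafor and Bianchi both have total department service 4 years, so the next rule applies.
Okafor and Bianchi are each paramedic-certified, so the next rule applies.
Among Okafor and Bianchi, by date of academy graduation (earlier first): Okafor (2004-06-24) before Bianchi (2007-03-08).
Order: Drummond, Okafor, Bianchi, Farouk, Salazar. So position 2.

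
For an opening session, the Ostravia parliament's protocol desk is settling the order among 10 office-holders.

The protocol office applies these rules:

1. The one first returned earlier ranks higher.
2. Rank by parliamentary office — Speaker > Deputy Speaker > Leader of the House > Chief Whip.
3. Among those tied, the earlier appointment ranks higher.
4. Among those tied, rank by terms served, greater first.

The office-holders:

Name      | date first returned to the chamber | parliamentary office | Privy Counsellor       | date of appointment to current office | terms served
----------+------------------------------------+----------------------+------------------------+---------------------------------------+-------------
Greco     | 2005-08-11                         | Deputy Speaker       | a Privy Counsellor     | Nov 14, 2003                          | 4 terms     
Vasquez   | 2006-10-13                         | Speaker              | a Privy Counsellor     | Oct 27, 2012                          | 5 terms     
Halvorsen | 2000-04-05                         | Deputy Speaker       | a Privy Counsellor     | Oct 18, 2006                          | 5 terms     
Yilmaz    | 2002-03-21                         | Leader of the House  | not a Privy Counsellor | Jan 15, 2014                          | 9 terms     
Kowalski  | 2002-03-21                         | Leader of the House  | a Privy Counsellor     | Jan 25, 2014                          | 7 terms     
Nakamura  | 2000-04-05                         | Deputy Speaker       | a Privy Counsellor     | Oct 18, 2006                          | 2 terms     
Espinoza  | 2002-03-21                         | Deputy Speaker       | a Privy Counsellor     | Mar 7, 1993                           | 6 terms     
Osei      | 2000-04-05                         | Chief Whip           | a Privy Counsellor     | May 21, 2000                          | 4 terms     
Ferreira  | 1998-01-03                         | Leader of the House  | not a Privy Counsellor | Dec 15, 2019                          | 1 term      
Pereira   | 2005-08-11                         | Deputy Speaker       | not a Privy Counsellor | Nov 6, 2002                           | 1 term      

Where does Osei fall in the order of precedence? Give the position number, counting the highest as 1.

By date first returned to the chamber (earlier first): Ferreira (1998-01-03); then Halvorsen, Nakamura and Osei (each 2000-04-05); then Espinoza, Yilmaz and Kowalski (each 2002-03-21); then Pereira and Greco (both 2005-08-11); then Vasquez (2006-10-13).
Among Halvorsen, Nakamura and Osei, by parliamentary office: Halvorsen and Nakamura (Deputy Speaker) before Osei (Chief Whip).
Halvorsen and Nakamura both have date of appointment to current office Oct 18, 2006, so the next rule applies.
Among Halvorsen and Nakamura, by terms served (higher first): Halvorsen (5 terms) before Nakamura (2 terms).
Among Espinoza, Yilmaz and Kowalski, by parliamentary office: Espinoza (Deputy Speaker) before Yilmaz and Kowalski (Leader of the House).
Among Yilmaz and Kowalski, by date of appointment to current office (earlier first): Yilmaz (Jan 15, 2014) before Kowalski (Jan 25, 2014).
Pereira and Greco are each Deputy Speaker, so the next rule applies.
Among Pereira and Greco, by date of appointment to current office (earlier first): Pereira (Nov 6, 2002) before Greco (Nov 14, 2003).
Order: Ferreira, Halvorsen, Nakamura, Osei, Espinoza, Yilmaz, Kowalski, Pereira, Greco, Vasquez. So position 4.

4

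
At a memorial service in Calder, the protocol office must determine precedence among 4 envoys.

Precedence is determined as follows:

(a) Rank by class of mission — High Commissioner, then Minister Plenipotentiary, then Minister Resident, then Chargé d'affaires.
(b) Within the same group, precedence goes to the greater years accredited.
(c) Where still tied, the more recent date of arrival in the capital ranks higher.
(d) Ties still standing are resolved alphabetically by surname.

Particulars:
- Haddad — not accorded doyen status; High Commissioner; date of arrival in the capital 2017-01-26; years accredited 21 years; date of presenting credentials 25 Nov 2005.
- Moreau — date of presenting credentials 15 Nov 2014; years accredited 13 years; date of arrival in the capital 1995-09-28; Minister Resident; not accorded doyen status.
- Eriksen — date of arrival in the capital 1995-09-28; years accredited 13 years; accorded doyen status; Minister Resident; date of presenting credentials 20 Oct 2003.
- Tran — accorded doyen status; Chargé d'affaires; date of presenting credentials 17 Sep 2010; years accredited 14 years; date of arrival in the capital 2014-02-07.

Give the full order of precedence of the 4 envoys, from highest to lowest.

Haddad, Eriksen, Moreau, Tran

By class of mission: Haddad (High Commissioner); then Eriksen and Moreau (Minister Resident); then Tran (Chargé d'affaires).
Eriksen and Moreau both have years accredited 13 years, so the next rule applies.
Eriksen and Moreau both have date of arrival in the capital 1995-09-28, so the next rule applies.
Among Eriksen and Moreau, alphabetically by surname: Eriksen before Moreau.
Full order: Haddad, Eriksen, Moreau, Tran.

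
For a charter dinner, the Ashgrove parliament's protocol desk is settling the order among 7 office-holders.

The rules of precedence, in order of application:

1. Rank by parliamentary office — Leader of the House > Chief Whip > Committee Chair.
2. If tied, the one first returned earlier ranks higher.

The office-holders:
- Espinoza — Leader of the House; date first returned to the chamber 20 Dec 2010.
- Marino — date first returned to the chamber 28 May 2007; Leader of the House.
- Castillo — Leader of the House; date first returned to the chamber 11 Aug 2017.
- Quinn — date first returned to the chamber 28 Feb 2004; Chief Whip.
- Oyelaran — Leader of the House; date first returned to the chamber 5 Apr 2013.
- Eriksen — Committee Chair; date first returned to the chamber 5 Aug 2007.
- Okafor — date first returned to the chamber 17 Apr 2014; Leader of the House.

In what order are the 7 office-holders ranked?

By parliamentary office: Marino, Espinoza, Oyelaran, Okafor and Castillo (Leader of the House); then Quinn (Chief Whip); then Eriksen (Committee Chair).
Among Marino, Espinoza, Oyelaran, Okafor and Castillo, by date first returned to the chamber (earlier first): Marino (28 May 2007) before Espinoza (20 Dec 2010) before Oyelaran (5 Apr 2013) before Okafor (17 Apr 2014) before Castillo (11 Aug 2017).
Full order: Marino, Espinoza, Oyelaran, Okafor, Castillo, Quinn, Eriksen.

Marino, Espinoza, Oyelaran, Okafor, Castillo, Quinn, Eriksen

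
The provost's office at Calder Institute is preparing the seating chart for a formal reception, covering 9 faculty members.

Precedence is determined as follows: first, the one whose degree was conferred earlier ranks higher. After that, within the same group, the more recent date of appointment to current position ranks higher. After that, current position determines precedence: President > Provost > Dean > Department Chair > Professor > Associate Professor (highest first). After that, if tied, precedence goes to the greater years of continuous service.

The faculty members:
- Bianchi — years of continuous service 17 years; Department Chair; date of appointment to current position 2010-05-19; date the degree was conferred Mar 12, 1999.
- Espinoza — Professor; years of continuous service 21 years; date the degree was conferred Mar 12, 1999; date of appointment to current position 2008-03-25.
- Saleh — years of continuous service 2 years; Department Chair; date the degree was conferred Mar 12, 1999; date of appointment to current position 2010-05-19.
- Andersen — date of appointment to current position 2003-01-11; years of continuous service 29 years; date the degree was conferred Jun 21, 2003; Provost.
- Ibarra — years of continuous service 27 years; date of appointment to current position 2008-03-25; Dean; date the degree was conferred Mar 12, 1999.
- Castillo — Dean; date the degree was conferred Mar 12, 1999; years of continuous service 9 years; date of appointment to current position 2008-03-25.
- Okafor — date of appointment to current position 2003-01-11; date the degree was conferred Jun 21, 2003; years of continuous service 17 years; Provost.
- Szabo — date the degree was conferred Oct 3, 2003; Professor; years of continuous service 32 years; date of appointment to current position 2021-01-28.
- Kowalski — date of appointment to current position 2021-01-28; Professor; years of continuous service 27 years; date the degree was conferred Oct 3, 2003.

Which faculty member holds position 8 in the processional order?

Szabo

By date the degree was conferred (earlier first): Bianchi, Saleh, Ibarra, Castillo and Espinoza (each Mar 12, 1999); then Andersen and Okafor (both Jun 21, 2003); then Szabo and Kowalski (both Oct 3, 2003).
Among Bianchi, Saleh, Ibarra, Castillo and Espinoza, by date of appointment to current position (later first): Bianchi and Saleh (2010-05-19) before Ibarra, Castillo and Espinoza (2008-03-25).
Bianchi and Saleh are each Department Chair, so the next rule applies.
Among Bianchi and Saleh, by years of continuous service (higher first): Bianchi (17 years) before Saleh (2 years).
Among Ibarra, Castillo and Espinoza, by current position: Ibarra and Castillo (Dean) before Espinoza (Professor).
Among Ibarra and Castillo, by years of continuous service (higher first): Ibarra (27 years) before Castillo (9 years).
Andersen and Okafor both have date of appointment to current position 2003-01-11, so the next rule applies.
Andersen and Okafor are each Provost, so the next rule applies.
Among Andersen and Okafor, by years of continuous service (higher first): Andersen (29 years) before Okafor (17 years).
Szabo and Kowalski both have date of appointment to current position 2021-01-28, so the next rule applies.
Szabo and Kowalski are each Professor, so the next rule applies.
Among Szabo and Kowalski, by years of continuous service (higher first): Szabo (32 years) before Kowalski (27 years).
Order: Bianchi, Saleh, Ibarra, Castillo, Espinoza, Andersen, Okafor, Szabo, Kowalski.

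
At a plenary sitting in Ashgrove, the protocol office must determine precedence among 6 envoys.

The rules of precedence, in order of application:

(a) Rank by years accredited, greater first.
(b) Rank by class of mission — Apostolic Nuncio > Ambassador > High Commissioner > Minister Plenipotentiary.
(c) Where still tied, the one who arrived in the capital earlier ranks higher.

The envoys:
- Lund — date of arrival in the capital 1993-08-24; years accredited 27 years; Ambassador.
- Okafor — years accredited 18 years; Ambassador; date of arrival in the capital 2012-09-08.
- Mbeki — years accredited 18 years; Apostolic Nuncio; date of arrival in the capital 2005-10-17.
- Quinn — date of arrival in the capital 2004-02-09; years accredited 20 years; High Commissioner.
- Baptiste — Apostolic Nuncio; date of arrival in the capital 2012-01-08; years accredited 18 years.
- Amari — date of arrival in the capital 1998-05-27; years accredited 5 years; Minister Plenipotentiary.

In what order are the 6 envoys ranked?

Lund, Quinn, Mbeki, Baptiste, Okafor, Amari

By years accredited (higher first): Lund (27 years); then Quinn (20 years); then Mbeki, Baptiste and Okafor (each 18 years); then Amari (5 years).
Among Mbeki, Baptiste and Okafor, by class of mission: Mbeki and Baptiste (Apostolic Nuncio) before Okafor (Ambassador).
Among Mbeki and Baptiste, by date of arrival in the capital (earlier first): Mbeki (2005-10-17) before Baptiste (2012-01-08).
Full order: Lund, Quinn, Mbeki, Baptiste, Okafor, Amari.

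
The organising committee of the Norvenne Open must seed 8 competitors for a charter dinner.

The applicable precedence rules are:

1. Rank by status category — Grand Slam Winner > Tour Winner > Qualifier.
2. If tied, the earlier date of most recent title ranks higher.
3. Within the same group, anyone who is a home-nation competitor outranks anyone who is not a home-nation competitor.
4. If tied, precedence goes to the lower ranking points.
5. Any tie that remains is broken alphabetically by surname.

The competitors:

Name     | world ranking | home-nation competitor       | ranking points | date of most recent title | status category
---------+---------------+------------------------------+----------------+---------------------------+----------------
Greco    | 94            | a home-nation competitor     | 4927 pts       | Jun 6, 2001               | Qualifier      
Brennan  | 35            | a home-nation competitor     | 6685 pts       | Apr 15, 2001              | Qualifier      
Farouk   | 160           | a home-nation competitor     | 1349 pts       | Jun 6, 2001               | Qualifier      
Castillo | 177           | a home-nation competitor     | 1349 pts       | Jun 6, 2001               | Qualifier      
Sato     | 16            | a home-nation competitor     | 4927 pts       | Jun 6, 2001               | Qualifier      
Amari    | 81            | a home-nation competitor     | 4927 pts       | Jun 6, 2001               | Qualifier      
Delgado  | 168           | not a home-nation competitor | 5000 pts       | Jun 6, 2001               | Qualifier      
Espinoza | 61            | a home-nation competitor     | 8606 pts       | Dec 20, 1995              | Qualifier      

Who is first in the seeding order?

By status category: Espinoza, Brennan, Castillo, Farouk, Amari, Greco, Sato and Delgado (Qualifier).
Among Espinoza, Brennan, Castillo, Farouk, Amari, Greco, Sato and Delgado, by date of most recent title (earlier first): Espinoza (Dec 20, 1995) before Brennan (Apr 15, 2001) before Castillo, Farouk, Amari, Greco, Sato and Delgado (Jun 6, 2001).
Among Castillo, Farouk, Amari, Greco, Sato and Delgado, a home-nation competitor before not a home-nation competitor: Castillo, Farouk, Amari, Greco and Sato (a home-nation competitor) before Delgado (not a home-nation competitor).
Among Castillo, Farouk, Amari, Greco and Sato, by ranking points (lower first): Castillo and Farouk (1349 pts) before Amari, Greco and Sato (4927 pts).
Among Castillo and Farouk, alphabetically by surname: Castillo before Farouk.
Among Amari, Greco and Sato, alphabetically by surname: Amari before Greco before Sato.
Order: Espinoza, Brennan, Castillo, Farouk, Amari, Greco, Sato, Delgado.

Espinoza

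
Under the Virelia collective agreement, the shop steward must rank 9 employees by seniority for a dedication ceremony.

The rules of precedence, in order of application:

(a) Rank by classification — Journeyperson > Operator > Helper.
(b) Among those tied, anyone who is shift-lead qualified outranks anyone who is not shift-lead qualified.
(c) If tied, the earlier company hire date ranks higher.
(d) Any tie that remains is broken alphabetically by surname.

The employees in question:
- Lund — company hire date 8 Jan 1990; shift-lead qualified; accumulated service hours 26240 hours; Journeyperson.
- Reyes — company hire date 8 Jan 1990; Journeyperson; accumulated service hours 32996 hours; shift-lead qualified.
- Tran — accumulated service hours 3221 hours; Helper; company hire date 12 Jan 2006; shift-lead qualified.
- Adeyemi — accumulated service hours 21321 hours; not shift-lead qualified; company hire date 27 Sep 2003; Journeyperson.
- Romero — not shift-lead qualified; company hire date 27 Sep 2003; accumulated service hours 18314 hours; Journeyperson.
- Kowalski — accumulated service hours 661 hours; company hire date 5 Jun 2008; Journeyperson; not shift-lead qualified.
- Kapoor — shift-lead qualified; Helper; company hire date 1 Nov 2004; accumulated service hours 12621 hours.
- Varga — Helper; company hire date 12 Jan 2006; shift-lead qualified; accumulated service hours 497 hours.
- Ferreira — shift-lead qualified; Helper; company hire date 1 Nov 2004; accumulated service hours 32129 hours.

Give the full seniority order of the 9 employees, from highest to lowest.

By classification: Lund, Reyes, Adeyemi, Romero and Kowalski (Journeyperson); then Ferreira, Kapoor, Tran and Varga (Helper).
Among Lund, Reyes, Adeyemi, Romero and Kowalski, shift-lead qualified before not shift-lead qualified: Lund and Reyes (shift-lead qualified) before Adeyemi, Romero and Kowalski (not shift-lead qualified).
Lund and Reyes both have company hire date 8 Jan 1990, so the next rule applies.
Among Lund and Reyes, alphabetically by surname: Lund before Reyes.
Among Adeyemi, Romero and Kowalski, by company hire date (earlier first): Adeyemi and Romero (27 Sep 2003) before Kowalski (5 Jun 2008).
Among Adeyemi and Romero, alphabetically by surname: Adeyemi before Romero.
Ferreira, Kapoor, Tran and Varga are each shift-lead qualified, so the next rule applies.
Among Ferreira, Kapoor, Tran and Varga, by company hire date (earlier first): Ferreira and Kapoor (1 Nov 2004) before Tran and Varga (12 Jan 2006).
Among Ferreira and Kapoor, alphabetically by surname: Ferreira before Kapoor.
Among Tran and Varga, alphabetically by surname: Tran before Varga.
Full order: Lund, Reyes, Adeyemi, Romero, Kowalski, Ferreira, Kapoor, Tran, Varga.

Lund, Reyes, Adeyemi, Romero, Kowalski, Ferreira, Kapoor, Tran, Varga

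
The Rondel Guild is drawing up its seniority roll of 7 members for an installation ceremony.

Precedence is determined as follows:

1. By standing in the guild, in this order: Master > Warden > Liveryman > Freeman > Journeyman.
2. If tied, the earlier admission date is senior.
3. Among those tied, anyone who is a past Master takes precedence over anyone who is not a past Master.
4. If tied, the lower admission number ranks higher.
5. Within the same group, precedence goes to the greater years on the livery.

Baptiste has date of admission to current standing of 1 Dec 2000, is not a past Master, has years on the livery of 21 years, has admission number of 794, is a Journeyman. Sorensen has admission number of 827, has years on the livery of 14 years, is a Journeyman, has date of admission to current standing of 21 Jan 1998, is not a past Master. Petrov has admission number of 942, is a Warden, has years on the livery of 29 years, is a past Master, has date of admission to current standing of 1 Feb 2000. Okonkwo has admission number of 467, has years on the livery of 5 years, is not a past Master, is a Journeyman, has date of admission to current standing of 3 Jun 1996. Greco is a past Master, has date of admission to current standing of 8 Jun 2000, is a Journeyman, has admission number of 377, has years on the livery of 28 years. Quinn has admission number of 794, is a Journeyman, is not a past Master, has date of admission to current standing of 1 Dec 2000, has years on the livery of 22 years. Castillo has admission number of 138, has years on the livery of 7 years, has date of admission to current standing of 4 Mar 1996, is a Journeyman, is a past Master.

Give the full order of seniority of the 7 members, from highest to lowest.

By standing in the guild: Petrov (Warden); then Castillo, Okonkwo, Sorensen, Greco, Quinn and Baptiste (Journeyman).
Among Castillo, Okonkwo, Sorensen, Greco, Quinn and Baptiste, by date of admission to current standing (earlier first): Castillo (4 Mar 1996) before Okonkwo (3 Jun 1996) before Sorensen (21 Jan 1998) before Greco (8 Jun 2000) before Quinn and Baptiste (1 Dec 2000).
Quinn and Baptiste are each not a past Master, so the next rule applies.
Quinn and Baptiste both have admission number 794, so the next rule applies.
Among Quinn and Baptiste, by years on the livery (higher first): Quinn (22 years) before Baptiste (21 years).
Full order: Petrov, Castillo, Okonkwo, Sorensen, Greco, Quinn, Baptiste.

Petrov, Castillo, Okonkwo, Sorensen, Greco, Quinn, Baptiste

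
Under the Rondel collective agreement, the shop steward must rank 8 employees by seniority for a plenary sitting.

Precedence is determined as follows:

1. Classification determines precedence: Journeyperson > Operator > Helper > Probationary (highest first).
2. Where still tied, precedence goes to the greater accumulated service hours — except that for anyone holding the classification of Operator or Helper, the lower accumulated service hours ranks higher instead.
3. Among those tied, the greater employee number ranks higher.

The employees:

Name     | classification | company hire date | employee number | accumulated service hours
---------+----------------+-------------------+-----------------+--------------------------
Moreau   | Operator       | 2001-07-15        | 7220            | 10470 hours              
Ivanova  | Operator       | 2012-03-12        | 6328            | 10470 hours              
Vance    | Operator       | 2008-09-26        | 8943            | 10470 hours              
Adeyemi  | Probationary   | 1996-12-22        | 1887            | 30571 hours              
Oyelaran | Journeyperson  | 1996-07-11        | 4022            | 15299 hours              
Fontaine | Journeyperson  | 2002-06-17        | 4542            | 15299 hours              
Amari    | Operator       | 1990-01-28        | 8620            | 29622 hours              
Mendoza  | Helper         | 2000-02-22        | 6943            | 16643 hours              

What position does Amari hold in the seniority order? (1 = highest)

6

By classification: Fontaine and Oyelaran (Journeyperson); then Vance, Moreau, Ivanova and Amari (Operator); then Mendoza (Helper); then Adeyemi (Probationary).
Fontaine and Oyelaran both have accumulated service hours 15299 hours, so the next rule applies.
Among Fontaine and Oyelaran, by employee number (higher first): Fontaine (4542) before Oyelaran (4022).
Among Vance, Moreau, Ivanova and Amari, by accumulated service hours (lower first) (reversed rule for this group): Vance, Moreau and Ivanova (10470 hours) before Amari (29622 hours).
Among Vance, Moreau and Ivanova, by employee number (higher first): Vance (8943) before Moreau (7220) before Ivanova (6328).
Order: Fontaine, Oyelaran, Vance, Moreau, Ivanova, Amari, Mendoza, Adeyemi. So position 6.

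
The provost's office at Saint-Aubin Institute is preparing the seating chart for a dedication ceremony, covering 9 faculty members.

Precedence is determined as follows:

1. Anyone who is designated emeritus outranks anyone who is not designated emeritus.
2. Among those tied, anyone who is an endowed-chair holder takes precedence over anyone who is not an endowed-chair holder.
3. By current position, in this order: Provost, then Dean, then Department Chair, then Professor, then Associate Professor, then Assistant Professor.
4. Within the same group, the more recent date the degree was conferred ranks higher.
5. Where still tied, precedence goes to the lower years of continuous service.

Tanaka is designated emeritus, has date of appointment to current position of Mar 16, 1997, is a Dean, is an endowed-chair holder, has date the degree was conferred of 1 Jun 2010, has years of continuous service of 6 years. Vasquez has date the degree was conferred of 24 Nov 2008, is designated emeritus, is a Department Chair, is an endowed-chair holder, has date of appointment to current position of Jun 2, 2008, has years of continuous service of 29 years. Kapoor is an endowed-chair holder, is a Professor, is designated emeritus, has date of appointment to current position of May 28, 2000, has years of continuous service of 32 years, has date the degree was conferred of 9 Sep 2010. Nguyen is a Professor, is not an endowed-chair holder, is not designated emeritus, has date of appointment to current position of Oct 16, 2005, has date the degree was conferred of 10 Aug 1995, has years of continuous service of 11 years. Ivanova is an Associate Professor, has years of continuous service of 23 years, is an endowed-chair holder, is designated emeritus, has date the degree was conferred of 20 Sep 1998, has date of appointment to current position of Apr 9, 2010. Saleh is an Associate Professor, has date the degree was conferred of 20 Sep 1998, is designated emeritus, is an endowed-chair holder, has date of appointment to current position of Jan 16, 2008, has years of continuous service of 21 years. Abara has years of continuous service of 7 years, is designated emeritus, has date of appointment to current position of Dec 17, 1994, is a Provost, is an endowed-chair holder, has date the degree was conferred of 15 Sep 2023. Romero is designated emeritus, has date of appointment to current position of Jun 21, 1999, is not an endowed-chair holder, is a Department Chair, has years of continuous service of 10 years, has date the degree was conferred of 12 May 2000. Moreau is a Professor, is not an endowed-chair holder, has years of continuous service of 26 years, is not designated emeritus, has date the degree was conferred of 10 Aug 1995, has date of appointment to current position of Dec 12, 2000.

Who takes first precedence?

By the first rule: Abara, Tanaka, Vasquez, Kapoor, Saleh, Ivanova and Romero (each designated emeritus); then Nguyen and Moreau (both not designated emeritus).
Among Abara, Tanaka, Vasquez, Kapoor, Saleh, Ivanova and Romero, an endowed-chair holder before not an endowed-chair holder: Abara, Tanaka, Vasquez, Kapoor, Saleh and Ivanova (an endowed-chair holder) before Romero (not an endowed-chair holder).
Among Abara, Tanaka, Vasquez, Kapoor, Saleh and Ivanova, by current position: Abara (Provost) before Tanaka (Dean) before Vasquez (Department Chair) before Kapoor (Professor) before Saleh and Ivanova (Associate Professor).
Saleh and Ivanova both have date the degree was conferred 20 Sep 1998, so the next rule applies.
Among Saleh and Ivanova, by years of continuous service (lower first): Saleh (21 years) before Ivanova (23 years).
Nguyen and Moreau are each not an endowed-chair holder, so the next rule applies.
Nguyen and Moreau are each Professor, so the next rule applies.
Nguyen and Moreau both have date the degree was conferred 10 Aug 1995, so the next rule applies.
Among Nguyen and Moreau, by years of continuous service (lower first): Nguyen (11 years) before Moreau (26 years).
Order: Abara, Tanaka, Vasquez, Kapoor, Saleh, Ivanova, Romero, Nguyen, Moreau.

Abara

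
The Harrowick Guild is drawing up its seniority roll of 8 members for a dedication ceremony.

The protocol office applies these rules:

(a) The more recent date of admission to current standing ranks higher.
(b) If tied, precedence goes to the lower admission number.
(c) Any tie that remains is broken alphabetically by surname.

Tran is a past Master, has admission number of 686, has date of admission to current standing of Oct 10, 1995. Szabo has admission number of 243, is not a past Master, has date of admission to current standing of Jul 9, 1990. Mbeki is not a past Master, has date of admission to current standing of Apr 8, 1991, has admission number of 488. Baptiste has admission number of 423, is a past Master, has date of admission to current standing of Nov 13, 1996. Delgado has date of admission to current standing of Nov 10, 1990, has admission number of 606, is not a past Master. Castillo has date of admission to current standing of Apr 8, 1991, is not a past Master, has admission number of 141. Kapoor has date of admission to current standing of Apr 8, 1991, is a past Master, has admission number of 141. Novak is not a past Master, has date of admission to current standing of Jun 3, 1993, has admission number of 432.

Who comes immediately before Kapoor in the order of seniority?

Castillo

By date of admission to current standing (later first): Baptiste (Nov 13, 1996); then Tran (Oct 10, 1995); then Novak (Jun 3, 1993); then Castillo, Kapoor and Mbeki (each Apr 8, 1991); then Delgado (Nov 10, 1990); then Szabo (Jul 9, 1990).
Among Castillo, Kapoor and Mbeki, by admission number (lower first): Castillo and Kapoor (141) before Mbeki (488).
Among Castillo and Kapoor, alphabetically by surname: Castillo before Kapoor.
Order: Baptiste, Tran, Novak, Castillo, Kapoor, Mbeki, Delgado, Szabo.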